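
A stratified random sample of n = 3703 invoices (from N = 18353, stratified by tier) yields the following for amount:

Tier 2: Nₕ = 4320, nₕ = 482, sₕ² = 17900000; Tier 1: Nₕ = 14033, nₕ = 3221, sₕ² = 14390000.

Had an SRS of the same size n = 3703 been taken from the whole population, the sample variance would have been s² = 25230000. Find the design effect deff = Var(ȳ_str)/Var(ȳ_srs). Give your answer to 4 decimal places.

0.7061

Var(ȳ_str) = Σ Wₕ²(1−fₕ)sₕ²/nₕ with Wₕ = Nₕ/18353:
  Tier 2: (4320/18353)²·(1−482/4320)·17900000/482 = 1828.0185
  Tier 1: (14033/18353)²·(1−3221/14033)·14390000/3221 = 2012.3916
  → Var(ȳ_str) = 3840.4101.
Var(ȳ_srs) = (1 − 3703/18353)·25230000/3703 = 5438.6874.
deff = 3840.4101 / 5438.6874 = 0.7061.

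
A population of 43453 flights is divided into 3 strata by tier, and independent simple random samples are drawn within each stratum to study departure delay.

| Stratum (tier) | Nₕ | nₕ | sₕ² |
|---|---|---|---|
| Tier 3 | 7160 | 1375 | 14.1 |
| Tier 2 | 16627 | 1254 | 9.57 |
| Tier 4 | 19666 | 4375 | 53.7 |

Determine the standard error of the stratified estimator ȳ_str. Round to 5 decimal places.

Var(ȳ_str) = Σₕ Wₕ²(1 − fₕ)sₕ²/nₕ with Wₕ = Nₕ/N, N = 43453.
Tier 3: Wₕ = 0.16477573; term = 0.16477573²·(1 − 0.19203911)·14.1/1375 = 2.2495377 × 10^-4.
Tier 2: Wₕ = 0.38264332; term = 0.38264332²·(1 − 0.07541950)·9.57/1254 = 0.001033112.
Tier 4: Wₕ = 0.45258095; term = 0.45258095²·(1 − 0.22246517)·53.7/4375 = 0.0019548283.
Sum = 0.0032128941.
SE = √(0.0032128941) = 0.05668.

0.05668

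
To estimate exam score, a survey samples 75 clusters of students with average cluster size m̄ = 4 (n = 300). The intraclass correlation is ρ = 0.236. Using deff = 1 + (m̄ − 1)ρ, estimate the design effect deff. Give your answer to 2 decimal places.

deff = 1 + (4 − 1)·0.236 = 1 + 0.708 = 1.708.

1.71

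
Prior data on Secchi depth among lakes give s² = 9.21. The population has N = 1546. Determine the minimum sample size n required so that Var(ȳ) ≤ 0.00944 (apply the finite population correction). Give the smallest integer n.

599

Without fpc, n₀ = s²/D = 9.21/0.00944 = 975.6356.
With fpc, (1 − n/N)·s²/n ≤ D requires n ≥ n₀/(1 + n₀/N) = 975.6356/(1 + 975.6356/1546) = 598.1565.
Rounding up, n = 599.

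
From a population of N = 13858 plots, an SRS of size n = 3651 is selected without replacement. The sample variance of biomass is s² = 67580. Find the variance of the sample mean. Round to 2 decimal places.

13.63

Under SRS without replacement, Var(ȳ) = (1 − f)·s²/n with f = n/N = 3651/13858 = 0.26345793.
Var(ȳ) = (1 − 0.26345793)·67580/3651 = 0.73654207·18.509997 = 13.633392.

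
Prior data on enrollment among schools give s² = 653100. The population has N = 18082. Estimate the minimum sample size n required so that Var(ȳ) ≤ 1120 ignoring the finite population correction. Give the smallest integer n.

Without fpc, n₀ = s²/D = 653100/1120 = 583.1250.
Rounding up, n = 584.

584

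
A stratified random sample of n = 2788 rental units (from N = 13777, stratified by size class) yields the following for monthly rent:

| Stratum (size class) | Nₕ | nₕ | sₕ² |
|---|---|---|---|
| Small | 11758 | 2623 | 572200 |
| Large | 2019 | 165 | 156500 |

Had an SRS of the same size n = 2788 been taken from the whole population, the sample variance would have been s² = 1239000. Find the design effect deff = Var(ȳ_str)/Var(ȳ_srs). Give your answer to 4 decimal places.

Var(ȳ_str) = Σ Wₕ²(1−fₕ)sₕ²/nₕ with Wₕ = Nₕ/13777:
  Small: (11758/13777)²·(1−2623/11758)·572200/2623 = 123.44749
  Large: (2019/13777)²·(1−165/2019)·156500/165 = 18.705406
  → Var(ȳ_str) = 142.1529.
Var(ȳ_srs) = (1 − 2788/13777)·1239000/2788 = 354.47209.
deff = 142.1529 / 354.47209 = 0.4010.

0.4010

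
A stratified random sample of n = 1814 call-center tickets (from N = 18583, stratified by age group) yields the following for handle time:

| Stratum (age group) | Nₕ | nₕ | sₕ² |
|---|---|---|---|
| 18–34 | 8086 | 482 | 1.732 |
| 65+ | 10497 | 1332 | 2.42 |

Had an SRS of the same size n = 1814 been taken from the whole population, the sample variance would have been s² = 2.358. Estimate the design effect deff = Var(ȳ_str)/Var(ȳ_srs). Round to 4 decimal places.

0.9769

Var(ȳ_str) = Σ Wₕ²(1−fₕ)sₕ²/nₕ with Wₕ = Nₕ/18583:
  18–34: (8086/18583)²·(1−482/8086)·1.732/482 = 6.3980119 × 10^-4
  65+: (10497/18583)²·(1−1332/10497)·2.42/1332 = 5.0614757 × 10^-4
  → Var(ȳ_str) = 0.0011459488.
Var(ȳ_srs) = (1 − 1814/18583)·2.358/1814 = 0.0011729996.
deff = 0.0011459488 / 0.0011729996 = 0.9769.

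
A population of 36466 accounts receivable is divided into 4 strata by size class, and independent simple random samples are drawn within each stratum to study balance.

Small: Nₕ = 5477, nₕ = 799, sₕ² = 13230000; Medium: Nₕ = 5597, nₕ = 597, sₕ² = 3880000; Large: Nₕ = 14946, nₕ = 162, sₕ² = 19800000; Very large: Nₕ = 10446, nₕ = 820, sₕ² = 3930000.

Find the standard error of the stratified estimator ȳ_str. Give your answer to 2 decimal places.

Var(ȳ_str) = Σₕ Wₕ²(1 − fₕ)sₕ²/nₕ with Wₕ = Nₕ/N, N = 36466.
Small: Wₕ = 0.15019470; term = 0.15019470²·(1 − 0.14588278)·13230000/799 = 319.03606.
Medium: Wₕ = 0.15348544; term = 0.15348544²·(1 − 0.10666428)·3880000/597 = 136.77491.
Large: Wₕ = 0.40986124; term = 0.40986124²·(1 − 0.01083902)·19800000/162 = 20309.108.
Very large: Wₕ = 0.28645862; term = 0.28645862²·(1 − 0.07849895)·3930000/820 = 362.40846.
Sum = 21127.327.
SE = √(21127.327) = 145.35.

145.35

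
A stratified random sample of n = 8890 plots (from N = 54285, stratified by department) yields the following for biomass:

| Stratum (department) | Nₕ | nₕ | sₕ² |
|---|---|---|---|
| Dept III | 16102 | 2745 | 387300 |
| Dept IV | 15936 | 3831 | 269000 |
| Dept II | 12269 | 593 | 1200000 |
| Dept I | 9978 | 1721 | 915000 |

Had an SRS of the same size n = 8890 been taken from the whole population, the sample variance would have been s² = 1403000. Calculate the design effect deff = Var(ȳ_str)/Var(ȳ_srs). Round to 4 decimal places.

Var(ȳ_str) = Σ Wₕ²(1−fₕ)sₕ²/nₕ with Wₕ = Nₕ/54285:
  Dept III: (16102/54285)²·(1−2745/16102)·387300/2745 = 10.297557
  Dept IV: (15936/54285)²·(1−3831/15936)·269000/3831 = 4.5964714
  Dept II: (12269/54285)²·(1−593/12269)·1200000/593 = 98.371687
  Dept I: (9978/54285)²·(1−1721/9978)·915000/1721 = 14.864364
  → Var(ȳ_str) = 128.13008.
Var(ȳ_srs) = (1 − 8890/54285)·1403000/8890 = 131.9727.
deff = 128.13008 / 131.9727 = 0.9709.

0.9709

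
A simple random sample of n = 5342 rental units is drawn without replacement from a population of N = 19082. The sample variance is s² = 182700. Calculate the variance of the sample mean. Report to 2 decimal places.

24.63

Under SRS without replacement, Var(ȳ) = (1 − f)·s²/n with f = n/N = 5342/19082 = 0.27994969.
Var(ȳ) = (1 − 0.27994969)·182700/5342 = 0.72005031·34.200674 = 24.626206.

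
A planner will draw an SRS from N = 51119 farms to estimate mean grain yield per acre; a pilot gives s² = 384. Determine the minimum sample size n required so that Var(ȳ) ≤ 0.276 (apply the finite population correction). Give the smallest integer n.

Without fpc, n₀ = s²/D = 384/0.276 = 1391.3043.
With fpc, (1 − n/N)·s²/n ≤ D requires n ≥ n₀/(1 + n₀/N) = 1391.3043/(1 + 1391.3043/51119) = 1354.4405.
Rounding up, n = 1355.

1355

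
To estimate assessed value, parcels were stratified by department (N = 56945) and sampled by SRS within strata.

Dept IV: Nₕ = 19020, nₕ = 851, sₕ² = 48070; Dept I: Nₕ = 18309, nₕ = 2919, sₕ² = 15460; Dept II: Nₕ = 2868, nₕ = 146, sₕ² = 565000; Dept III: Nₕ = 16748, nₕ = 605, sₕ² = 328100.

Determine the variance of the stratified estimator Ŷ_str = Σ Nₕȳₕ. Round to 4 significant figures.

Var(Ŷ_str) = Σₕ Nₕ²(1 − fₕ)sₕ²/nₕ.
Dept IV: 19020²·(1 − 851/19020)·48070/851 = 1.9520283 × 10^10.
Dept I: 18309²·(1 − 2919/18309)·15460/2919 = 1.4923773 × 10^9.
Dept II: 2868²·(1 − 146/2868)·565000/146 = 3.0210844 × 10^10.
Dept III: 16748²·(1 − 605/16748)·328100/605 = 1.4662163 × 10^11.
Sum = 1.9784513 × 10^11.

1.978 × 10^11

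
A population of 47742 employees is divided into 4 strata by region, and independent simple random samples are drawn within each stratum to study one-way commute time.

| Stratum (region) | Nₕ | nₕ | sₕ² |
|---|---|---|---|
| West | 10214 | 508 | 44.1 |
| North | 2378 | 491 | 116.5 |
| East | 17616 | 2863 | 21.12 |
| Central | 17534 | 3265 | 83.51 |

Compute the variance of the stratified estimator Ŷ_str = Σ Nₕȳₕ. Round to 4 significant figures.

1.799 × 10^7

Var(Ŷ_str) = Σₕ Nₕ²(1 − fₕ)sₕ²/nₕ.
West: 10214²·(1 − 508/10214)·44.1/508 = 8.6061917 × 10^6.
North: 2378²·(1 − 491/2378)·116.5/491 = 1.0647023 × 10^6.
East: 17616²·(1 − 2863/17616)·21.12/2863 = 1.9171682 × 10^6.
Central: 17534²·(1 − 3265/17534)·83.51/3265 = 6.3992612 × 10^6.
Sum = 1.7987323 × 10^7.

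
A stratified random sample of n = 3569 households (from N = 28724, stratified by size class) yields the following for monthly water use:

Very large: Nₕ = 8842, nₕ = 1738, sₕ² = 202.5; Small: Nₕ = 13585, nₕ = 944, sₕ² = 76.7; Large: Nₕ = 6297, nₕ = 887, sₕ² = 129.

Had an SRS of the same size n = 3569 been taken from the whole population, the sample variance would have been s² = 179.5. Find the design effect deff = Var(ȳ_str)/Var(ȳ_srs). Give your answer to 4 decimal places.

0.7217

Var(ȳ_str) = Σ Wₕ²(1−fₕ)sₕ²/nₕ with Wₕ = Nₕ/28724:
  Very large: (8842/28724)²·(1−1738/8842)·202.5/1738 = 0.0088703117
  Small: (13585/28724)²·(1−944/13585)·76.7/944 = 0.016911207
  Large: (6297/28724)²·(1−887/6297)·129/887 = 0.0060049198
  → Var(ȳ_str) = 0.031786439.
Var(ȳ_srs) = (1 − 3569/28724)·179.5/3569 = 0.04404507.
deff = 0.031786439 / 0.04404507 = 0.7217.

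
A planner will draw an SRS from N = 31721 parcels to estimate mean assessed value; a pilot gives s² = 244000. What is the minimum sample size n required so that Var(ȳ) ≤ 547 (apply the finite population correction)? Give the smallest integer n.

440

Without fpc, n₀ = s²/D = 244000/547 = 446.0695.
With fpc, (1 − n/N)·s²/n ≤ D requires n ≥ n₀/(1 + n₀/N) = 446.0695/(1 + 446.0695/31721) = 439.8837.
Rounding up, n = 440.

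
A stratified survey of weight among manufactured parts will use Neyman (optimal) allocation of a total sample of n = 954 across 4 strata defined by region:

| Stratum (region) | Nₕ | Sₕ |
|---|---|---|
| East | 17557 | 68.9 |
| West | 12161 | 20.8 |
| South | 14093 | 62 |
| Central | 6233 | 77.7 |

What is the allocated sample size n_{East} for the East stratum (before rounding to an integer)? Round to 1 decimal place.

Neyman allocation: nₕ = n·NₕSₕ / Σⱼ NⱼSⱼ.
Σ NⱼSⱼ = 17557·68.9 + 12161·20.8 + 14093·62 + 6233·77.7 = 2.8206962 × 10^6.
n_{East} = 954·17557·68.9 / (2.8206962 × 10^6) = 409.1.

409.1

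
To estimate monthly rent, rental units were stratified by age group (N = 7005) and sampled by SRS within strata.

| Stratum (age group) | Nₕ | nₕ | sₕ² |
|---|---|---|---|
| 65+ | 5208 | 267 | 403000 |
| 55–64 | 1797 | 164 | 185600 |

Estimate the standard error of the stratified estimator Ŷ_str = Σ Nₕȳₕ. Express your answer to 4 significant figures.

Var(Ŷ_str) = Σₕ Nₕ²(1 − fₕ)sₕ²/nₕ.
65+: 5208²·(1 − 267/5208)·403000/267 = 3.8840035 × 10^10.
55–64: 1797²·(1 − 164/1797)·185600/164 = 3.3209963 × 10^9.
Sum = 4.2161031 × 10^10.
SE = √(4.2161031 × 10^10) = 205300.

205300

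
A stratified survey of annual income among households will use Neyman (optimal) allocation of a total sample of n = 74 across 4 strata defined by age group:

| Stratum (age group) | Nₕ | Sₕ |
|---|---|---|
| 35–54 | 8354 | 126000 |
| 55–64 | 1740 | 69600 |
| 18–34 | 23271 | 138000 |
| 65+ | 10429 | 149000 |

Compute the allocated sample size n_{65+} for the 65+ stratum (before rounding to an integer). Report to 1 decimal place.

19.4

Neyman allocation: nₕ = n·NₕSₕ / Σⱼ NⱼSⱼ.
Σ NⱼSⱼ = 8354·126000 + 1740·69600 + 23271·138000 + 10429·149000 = 5.939027 × 10^9.
n_{65+} = 74·10429·149000 / (5.939027 × 10^9) = 19.4.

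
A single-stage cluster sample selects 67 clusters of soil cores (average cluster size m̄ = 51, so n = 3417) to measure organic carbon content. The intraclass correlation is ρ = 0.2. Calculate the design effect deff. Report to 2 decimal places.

deff = 1 + (51 − 1)·0.2 = 1 + 10 = 11.

11.00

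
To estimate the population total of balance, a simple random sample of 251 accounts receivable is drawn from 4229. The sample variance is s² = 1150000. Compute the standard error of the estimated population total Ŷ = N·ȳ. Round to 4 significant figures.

277600

Var(Ŷ) = N²·Var(ȳ) = N²·(1 − n/N)·s²/n.
f = 251/4229 = 0.05935209; Var(ȳ) = 0.94064791·1150000/251 = 4309.7414.
Var(Ŷ) = 4229² · 4309.7414 = 7.7077316 × 10^10.
SE(Ŷ) = √(7.7077316 × 10^10) = 277600.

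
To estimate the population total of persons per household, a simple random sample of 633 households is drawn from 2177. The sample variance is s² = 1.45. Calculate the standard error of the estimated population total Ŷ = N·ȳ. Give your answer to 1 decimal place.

Var(Ŷ) = N²·Var(ȳ) = N²·(1 − n/N)·s²/n.
f = 633/2177 = 0.29076711; Var(ȳ) = 0.70923289·1.45/633 = 0.0016246251.
Var(Ŷ) = 2177² · 0.0016246251 = 7699.6329.
SE(Ŷ) = √(7699.6329) = 87.7.

87.7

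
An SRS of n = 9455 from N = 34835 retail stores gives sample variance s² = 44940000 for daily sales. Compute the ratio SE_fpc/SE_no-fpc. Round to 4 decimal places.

f = n/N = 9455/34835 = 0.27142242.
SE_no-fpc = √(s²/n) = 68.9423; SE_fpc = √((1−f)s²/n) = 58.846911.
Ratio = √(1−f) = 0.85356756.

0.8536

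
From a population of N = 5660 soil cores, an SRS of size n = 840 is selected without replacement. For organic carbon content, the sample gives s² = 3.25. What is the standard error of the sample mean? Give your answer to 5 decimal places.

Under SRS without replacement, Var(ȳ) = (1 − f)·s²/n with f = n/N = 840/5660 = 0.14840989.
Var(ȳ) = (1 − 0.14840989)·3.25/840 = 0.85159011·0.0038690476 = 0.0032948427.
SE(ȳ) = √(0.0032948427) = 0.05740.

0.05740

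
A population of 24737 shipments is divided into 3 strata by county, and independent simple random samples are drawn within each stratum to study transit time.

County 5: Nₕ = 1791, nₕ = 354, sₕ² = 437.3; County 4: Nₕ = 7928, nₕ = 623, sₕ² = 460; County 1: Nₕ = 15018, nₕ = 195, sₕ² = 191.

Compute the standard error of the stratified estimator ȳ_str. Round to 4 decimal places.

Var(ȳ_str) = Σₕ Wₕ²(1 − fₕ)sₕ²/nₕ with Wₕ = Nₕ/N, N = 24737.
County 5: Wₕ = 0.07240167; term = 0.07240167²·(1 − 0.19765494)·437.3/354 = 0.0051955857.
County 4: Wₕ = 0.32049157; term = 0.32049157²·(1 − 0.07858224)·460/623 = 0.069881077.
County 1: Wₕ = 0.60710676; term = 0.60710676²·(1 − 0.01298442)·191/195 = 0.35633043.
Sum = 0.43140709.
SE = √(0.43140709) = 0.6568.

0.6568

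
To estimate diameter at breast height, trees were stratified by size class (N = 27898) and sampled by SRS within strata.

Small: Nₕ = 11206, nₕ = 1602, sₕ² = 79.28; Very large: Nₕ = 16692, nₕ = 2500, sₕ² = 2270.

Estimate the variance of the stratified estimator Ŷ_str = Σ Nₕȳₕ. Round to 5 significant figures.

Var(Ŷ_str) = Σₕ Nₕ²(1 − fₕ)sₕ²/nₕ.
Small: 11206²·(1 − 1602/11206)·79.28/1602 = 5.3260336 × 10^6.
Very large: 16692²·(1 − 2500/16692)·2270/2500 = 2.1509872 × 10^8.
Sum = 2.2042475 × 10^8.

2.2042 × 10^8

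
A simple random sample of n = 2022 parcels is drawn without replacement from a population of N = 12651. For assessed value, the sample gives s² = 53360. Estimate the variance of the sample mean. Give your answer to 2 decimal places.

Under SRS without replacement, Var(ȳ) = (1 − f)·s²/n with f = n/N = 2022/12651 = 0.15982926.
Var(ȳ) = (1 − 0.15982926)·53360/2022 = 0.84017074·26.389713 = 22.171865.

22.17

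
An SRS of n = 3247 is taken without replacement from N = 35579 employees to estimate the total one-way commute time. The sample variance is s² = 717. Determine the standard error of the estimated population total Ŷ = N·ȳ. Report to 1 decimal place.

Var(Ŷ) = N²·Var(ȳ) = N²·(1 − n/N)·s²/n.
f = 3247/35579 = 0.09126170; Var(ȳ) = 0.90873830·717/3247 = 0.20066688.
Var(Ŷ) = 35579² · 0.20066688 = 2.5401723 × 10^8.
SE(Ŷ) = √(2.5401723 × 10^8) = 15937.9.

15937.9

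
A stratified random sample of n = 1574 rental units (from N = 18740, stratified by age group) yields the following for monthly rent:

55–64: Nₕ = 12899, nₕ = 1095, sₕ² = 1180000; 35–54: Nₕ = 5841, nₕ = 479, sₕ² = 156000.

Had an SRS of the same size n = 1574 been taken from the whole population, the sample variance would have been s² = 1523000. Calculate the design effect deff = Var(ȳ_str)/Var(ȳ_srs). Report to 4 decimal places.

Var(ȳ_str) = Σ Wₕ²(1−fₕ)sₕ²/nₕ with Wₕ = Nₕ/18740:
  55–64: (12899/18740)²·(1−1095/12899)·1180000/1095 = 467.21197
  35–54: (5841/18740)²·(1−479/5841)·156000/479 = 29.044502
  → Var(ȳ_str) = 496.25647.
Var(ȳ_srs) = (1 − 1574/18740)·1523000/1574 = 886.32846.
deff = 496.25647 / 886.32846 = 0.5599.

0.5599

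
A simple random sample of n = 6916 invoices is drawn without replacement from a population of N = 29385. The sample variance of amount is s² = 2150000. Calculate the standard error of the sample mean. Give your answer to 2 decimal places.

Under SRS without replacement, Var(ȳ) = (1 − f)·s²/n with f = n/N = 6916/29385 = 0.23535818.
Var(ȳ) = (1 − 0.23535818)·2150000/6916 = 0.76464182·310.87334 = 237.70676.
SE(ȳ) = √(237.70676) = 15.42.

15.42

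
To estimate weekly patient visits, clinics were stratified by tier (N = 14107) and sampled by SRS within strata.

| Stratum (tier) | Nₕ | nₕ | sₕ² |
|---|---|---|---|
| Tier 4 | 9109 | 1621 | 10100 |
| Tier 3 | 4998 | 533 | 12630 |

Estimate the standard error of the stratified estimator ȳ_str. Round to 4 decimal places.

Var(ȳ_str) = Σₕ Wₕ²(1 − fₕ)sₕ²/nₕ with Wₕ = Nₕ/N, N = 14107.
Tier 4: Wₕ = 0.64570780; term = 0.64570780²·(1 − 0.17795587)·10100/1621 = 2.1355294.
Tier 3: Wₕ = 0.35429220; term = 0.35429220²·(1 − 0.10664266)·12630/533 = 2.6572017.
Sum = 4.7927311.
SE = √(4.7927311) = 2.1892.

2.1892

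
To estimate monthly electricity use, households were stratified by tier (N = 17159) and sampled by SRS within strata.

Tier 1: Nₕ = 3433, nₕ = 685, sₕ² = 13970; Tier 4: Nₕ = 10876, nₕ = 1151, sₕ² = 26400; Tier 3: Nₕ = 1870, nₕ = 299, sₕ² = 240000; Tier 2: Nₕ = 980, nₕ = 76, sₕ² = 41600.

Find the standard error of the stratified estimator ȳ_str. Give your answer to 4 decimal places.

4.3068

Var(ȳ_str) = Σₕ Wₕ²(1 − fₕ)sₕ²/nₕ with Wₕ = Nₕ/N, N = 17159.
Tier 1: Wₕ = 0.20006993; term = 0.20006993²·(1 − 0.19953394)·13970/685 = 0.65345008.
Tier 4: Wₕ = 0.63383647; term = 0.63383647²·(1 − 0.10582935)·26400/1151 = 8.2395494.
Tier 3: Wₕ = 0.10898071; term = 0.10898071²·(1 − 0.15989305)·240000/299 = 8.0089189.
Tier 2: Wₕ = 0.05711289; term = 0.05711289²·(1 − 0.07755102)·41600/76 = 1.6469875.
Sum = 18.548906.
SE = √(18.548906) = 4.3068.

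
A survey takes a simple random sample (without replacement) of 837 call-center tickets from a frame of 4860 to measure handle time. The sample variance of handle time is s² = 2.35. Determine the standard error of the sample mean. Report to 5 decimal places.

0.04821

Under SRS without replacement, Var(ȳ) = (1 − f)·s²/n with f = n/N = 837/4860 = 0.17222222.
Var(ȳ) = (1 − 0.17222222)·2.35/837 = 0.82777778·0.0028076464 = 0.0023241073.
SE(ȳ) = √(0.0023241073) = 0.04821.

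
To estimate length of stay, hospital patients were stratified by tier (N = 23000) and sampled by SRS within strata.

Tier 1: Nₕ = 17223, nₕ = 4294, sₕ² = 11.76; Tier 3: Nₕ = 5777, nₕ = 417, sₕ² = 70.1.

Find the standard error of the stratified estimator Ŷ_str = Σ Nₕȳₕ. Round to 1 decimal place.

2411.5

Var(Ŷ_str) = Σₕ Nₕ²(1 − fₕ)sₕ²/nₕ.
Tier 1: 17223²·(1 − 4294/17223)·11.76/4294 = 609844.37.
Tier 3: 5777²·(1 − 417/5777)·70.1/417 = 5.2053402 × 10^6.
Sum = 5.8151846 × 10^6.
SE = √(5.8151846 × 10^6) = 2411.5.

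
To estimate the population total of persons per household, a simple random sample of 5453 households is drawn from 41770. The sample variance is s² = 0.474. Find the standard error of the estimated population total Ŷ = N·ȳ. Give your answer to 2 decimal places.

Var(Ŷ) = N²·Var(ȳ) = N²·(1 − n/N)·s²/n.
f = 5453/41770 = 0.13054824; Var(ȳ) = 0.86945176·0.474/5453 = 7.5576771 × 10^-5.
Var(Ŷ) = 41770² · (7.5576771 × 10^-5) = 131861.28.
SE(Ŷ) = √(131861.28) = 363.13.

363.13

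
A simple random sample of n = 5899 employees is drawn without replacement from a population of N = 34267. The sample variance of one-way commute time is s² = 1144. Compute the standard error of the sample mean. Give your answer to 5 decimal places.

Under SRS without replacement, Var(ȳ) = (1 − f)·s²/n with f = n/N = 5899/34267 = 0.17214813.
Var(ȳ) = (1 − 0.17214813)·1144/5899 = 0.82785187·0.19393117 = 0.16054629.
SE(ȳ) = √(0.16054629) = 0.40068.

0.40068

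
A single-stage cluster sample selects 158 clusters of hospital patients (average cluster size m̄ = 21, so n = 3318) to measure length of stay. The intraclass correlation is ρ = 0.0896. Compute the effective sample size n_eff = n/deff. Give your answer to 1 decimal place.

1188.4

deff = 1 + (21 − 1)·0.0896 = 1 + 1.792 = 2.792.
n_eff = 3318 / 2.792 = 1188.4.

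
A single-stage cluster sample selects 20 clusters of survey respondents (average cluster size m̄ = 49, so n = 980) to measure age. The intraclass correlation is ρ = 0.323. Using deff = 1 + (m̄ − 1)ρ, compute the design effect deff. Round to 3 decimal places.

16.504

deff = 1 + (49 − 1)·0.323 = 1 + 15.504 = 16.504.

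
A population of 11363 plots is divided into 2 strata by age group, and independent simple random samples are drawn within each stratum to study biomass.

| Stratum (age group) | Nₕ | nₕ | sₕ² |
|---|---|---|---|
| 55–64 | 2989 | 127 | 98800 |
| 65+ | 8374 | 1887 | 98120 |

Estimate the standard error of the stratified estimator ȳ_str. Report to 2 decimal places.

Var(ȳ_str) = Σₕ Wₕ²(1 − fₕ)sₕ²/nₕ with Wₕ = Nₕ/N, N = 11363.
55–64: Wₕ = 0.26304673; term = 0.26304673²·(1 − 0.04248913)·98800/127 = 51.542177.
65+: Wₕ = 0.73695327; term = 0.73695327²·(1 − 0.22534034)·98120/1887 = 21.876431.
Sum = 73.418608.
SE = √(73.418608) = 8.57.

8.57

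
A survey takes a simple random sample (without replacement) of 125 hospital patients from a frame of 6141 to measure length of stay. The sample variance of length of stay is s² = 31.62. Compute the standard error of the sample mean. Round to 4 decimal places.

Under SRS without replacement, Var(ȳ) = (1 − f)·s²/n with f = n/N = 125/6141 = 0.02035499.
Var(ȳ) = (1 − 0.02035499)·31.62/125 = 0.97964501·0.25296 = 0.247811.
SE(ȳ) = √(0.247811) = 0.4978.

0.4978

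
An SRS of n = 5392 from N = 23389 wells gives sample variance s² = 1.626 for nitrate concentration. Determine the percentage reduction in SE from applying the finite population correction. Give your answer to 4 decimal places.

12.2809

f = n/N = 5392/23389 = 0.23053572.
SE_no-fpc = √(s²/n) = 0.017365421; SE_fpc = √((1−f)s²/n) = 0.015232794.
Ratio = √(1−f) = 0.87719113. Reduction = 100·(1 − 0.87719113) = 12.2809%.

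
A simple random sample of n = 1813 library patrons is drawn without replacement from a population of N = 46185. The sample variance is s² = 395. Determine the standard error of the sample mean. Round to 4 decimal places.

Under SRS without replacement, Var(ȳ) = (1 − f)·s²/n with f = n/N = 1813/46185 = 0.03925517.
Var(ȳ) = (1 − 0.03925517)·395/1813 = 0.96074483·0.21787093 = 0.20931837.
SE(ȳ) = √(0.20931837) = 0.4575.

0.4575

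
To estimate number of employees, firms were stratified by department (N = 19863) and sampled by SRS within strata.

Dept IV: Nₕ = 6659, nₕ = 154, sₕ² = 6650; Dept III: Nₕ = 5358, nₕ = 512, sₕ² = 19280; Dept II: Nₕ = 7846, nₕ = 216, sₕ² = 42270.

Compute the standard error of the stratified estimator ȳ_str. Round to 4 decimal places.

Var(ȳ_str) = Σₕ Wₕ²(1 − fₕ)sₕ²/nₕ with Wₕ = Nₕ/N, N = 19863.
Dept IV: Wₕ = 0.33524644; term = 0.33524644²·(1 − 0.02312660)·6650/154 = 4.7409738.
Dept III: Wₕ = 0.26974777; term = 0.26974777²·(1 − 0.09555804)·19280/512 = 2.4781837.
Dept II: Wₕ = 0.39500579; term = 0.39500579²·(1 − 0.02752995)·42270/216 = 29.693518.
Sum = 36.912676.
SE = √(36.912676) = 6.0756.

6.0756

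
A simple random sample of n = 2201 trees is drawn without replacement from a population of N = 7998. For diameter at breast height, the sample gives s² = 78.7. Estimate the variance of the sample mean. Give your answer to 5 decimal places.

Under SRS without replacement, Var(ȳ) = (1 − f)·s²/n with f = n/N = 2201/7998 = 0.27519380.
Var(ȳ) = (1 − 0.27519380)·78.7/2201 = 0.72480620·0.035756474 = 0.025916514.

0.02592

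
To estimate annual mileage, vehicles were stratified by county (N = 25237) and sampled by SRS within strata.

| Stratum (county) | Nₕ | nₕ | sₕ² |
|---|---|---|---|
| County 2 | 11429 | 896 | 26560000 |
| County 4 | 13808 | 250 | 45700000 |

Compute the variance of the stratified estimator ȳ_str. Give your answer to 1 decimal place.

Var(ȳ_str) = Σₕ Wₕ²(1 − fₕ)sₕ²/nₕ with Wₕ = Nₕ/N, N = 25237.
County 2: Wₕ = 0.45286682; term = 0.45286682²·(1 − 0.07839706)·26560000/896 = 5602.7975.
County 4: Wₕ = 0.54713318; term = 0.54713318²·(1 − 0.01810545)·45700000/250 = 53731.275.
Sum = 59334.073.

59334.1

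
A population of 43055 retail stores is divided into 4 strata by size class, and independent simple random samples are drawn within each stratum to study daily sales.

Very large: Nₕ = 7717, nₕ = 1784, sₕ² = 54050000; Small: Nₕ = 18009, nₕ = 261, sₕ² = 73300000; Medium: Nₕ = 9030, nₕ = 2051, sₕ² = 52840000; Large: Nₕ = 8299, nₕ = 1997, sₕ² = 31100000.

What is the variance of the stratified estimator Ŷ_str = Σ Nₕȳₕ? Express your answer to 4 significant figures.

Var(Ŷ_str) = Σₕ Nₕ²(1 − fₕ)sₕ²/nₕ.
Very large: 7717²·(1 − 1784/7717)·54050000/1784 = 1.3871509 × 10^12.
Small: 18009²·(1 − 261/18009)·73300000/261 = 8.976406 × 10^13.
Medium: 9030²·(1 − 2051/9030)·52840000/2051 = 1.6235965 × 10^12.
Large: 8299²·(1 − 1997/8299)·31100000/1997 = 8.1449137 × 10^11.
Sum = 9.3589299 × 10^13.

9.359 × 10^13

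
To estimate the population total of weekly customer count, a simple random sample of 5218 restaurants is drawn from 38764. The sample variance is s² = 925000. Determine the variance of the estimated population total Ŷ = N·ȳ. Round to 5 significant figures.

2.3052 × 10^11

Var(Ŷ) = N²·Var(ȳ) = N²·(1 − n/N)·s²/n.
f = 5218/38764 = 0.13460943; Var(ȳ) = 0.86539057·925000/5218 = 153.40864.
Var(Ŷ) = 38764² · 153.40864 = 2.3051914 × 10^11.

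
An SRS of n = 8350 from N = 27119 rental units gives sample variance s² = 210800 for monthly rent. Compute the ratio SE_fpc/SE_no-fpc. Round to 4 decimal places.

f = n/N = 8350/27119 = 0.30790221.
SE_no-fpc = √(s²/n) = 5.0244909; SE_fpc = √((1−f)s²/n) = 4.1799953.
Ratio = √(1−f) = 0.83192415.

0.8319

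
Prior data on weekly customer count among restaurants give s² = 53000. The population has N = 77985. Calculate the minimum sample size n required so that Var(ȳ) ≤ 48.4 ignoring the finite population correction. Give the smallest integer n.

1096

Without fpc, n₀ = s²/D = 53000/48.4 = 1095.0413.
Rounding up, n = 1096.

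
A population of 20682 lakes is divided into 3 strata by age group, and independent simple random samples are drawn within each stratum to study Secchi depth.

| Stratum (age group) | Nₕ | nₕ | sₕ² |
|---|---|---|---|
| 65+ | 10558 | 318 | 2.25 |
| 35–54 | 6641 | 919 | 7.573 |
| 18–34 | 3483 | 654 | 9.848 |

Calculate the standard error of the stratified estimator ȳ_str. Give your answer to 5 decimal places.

Var(ȳ_str) = Σₕ Wₕ²(1 − fₕ)sₕ²/nₕ with Wₕ = Nₕ/N, N = 20682.
65+: Wₕ = 0.51049222; term = 0.51049222²·(1 − 0.03011934)·2.25/318 = 0.0017883476.
35–54: Wₕ = 0.32110047; term = 0.32110047²·(1 − 0.13838277)·7.573/919 = 7.3206343 × 10^-4.
18–34: Wₕ = 0.16840731; term = 0.16840731²·(1 − 0.18776916)·9.848/654 = 3.4687392 × 10^-4.
Sum = 0.002867285.
SE = √(0.002867285) = 0.05355.

0.05355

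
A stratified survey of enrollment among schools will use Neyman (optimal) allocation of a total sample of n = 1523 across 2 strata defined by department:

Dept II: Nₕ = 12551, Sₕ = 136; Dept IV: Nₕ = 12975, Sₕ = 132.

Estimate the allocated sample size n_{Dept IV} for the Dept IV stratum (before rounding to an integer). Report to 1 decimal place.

Neyman allocation: nₕ = n·NₕSₕ / Σⱼ NⱼSⱼ.
Σ NⱼSⱼ = 12551·136 + 12975·132 = 3.419636 × 10^6.
n_{Dept IV} = 1523·12975·132 / (3.419636 × 10^6) = 762.8.

762.8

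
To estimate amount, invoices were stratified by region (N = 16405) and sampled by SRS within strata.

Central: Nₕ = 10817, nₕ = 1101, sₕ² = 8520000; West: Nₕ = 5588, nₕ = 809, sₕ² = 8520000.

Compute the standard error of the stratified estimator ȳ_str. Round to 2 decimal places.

63.77

Var(ȳ_str) = Σₕ Wₕ²(1 − fₕ)sₕ²/nₕ with Wₕ = Nₕ/N, N = 16405.
Central: Wₕ = 0.65937214; term = 0.65937214²·(1 − 0.10178423)·8520000/1101 = 3021.9978.
West: Wₕ = 0.34062786; term = 0.34062786²·(1 − 0.14477452)·8520000/809 = 1045.0379.
Sum = 4067.0357.
SE = √(4067.0357) = 63.77.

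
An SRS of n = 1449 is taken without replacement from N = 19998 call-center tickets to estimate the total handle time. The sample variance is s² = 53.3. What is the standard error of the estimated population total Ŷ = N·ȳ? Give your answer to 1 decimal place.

Var(Ŷ) = N²·Var(ȳ) = N²·(1 − n/N)·s²/n.
f = 1449/19998 = 0.07245725; Var(ȳ) = 0.92754275·53.3/1449 = 0.034118722.
Var(Ŷ) = 19998² · 0.034118722 = 1.3644759 × 10^7.
SE(Ŷ) = √(1.3644759 × 10^7) = 3693.9.

3693.9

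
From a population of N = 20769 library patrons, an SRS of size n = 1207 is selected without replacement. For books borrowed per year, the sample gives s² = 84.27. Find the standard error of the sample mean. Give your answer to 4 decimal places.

Under SRS without replacement, Var(ȳ) = (1 − f)·s²/n with f = n/N = 1207/20769 = 0.05811546.
Var(ȳ) = (1 − 0.05811546)·84.27/1207 = 0.94188454·0.06981773 = 0.06576024.
SE(ȳ) = √(0.06576024) = 0.2564.

0.2564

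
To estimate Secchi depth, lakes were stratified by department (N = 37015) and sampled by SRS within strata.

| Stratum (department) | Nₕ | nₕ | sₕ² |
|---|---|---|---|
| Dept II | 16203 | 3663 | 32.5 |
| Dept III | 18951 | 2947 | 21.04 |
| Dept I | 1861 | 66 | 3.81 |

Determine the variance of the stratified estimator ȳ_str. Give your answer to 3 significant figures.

0.00304

Var(ȳ_str) = Σₕ Wₕ²(1 − fₕ)sₕ²/nₕ with Wₕ = Nₕ/N, N = 37015.
Dept II: Wₕ = 0.43774146; term = 0.43774146²·(1 − 0.22606925)·32.5/3663 = 0.0013157819.
Dept III: Wₕ = 0.51198163; term = 0.51198163²·(1 − 0.15550631)·21.04/2947 = 0.0015804136.
Dept I: Wₕ = 0.05027691; term = 0.05027691²·(1 − 0.03546480)·3.81/66 = 1.407461 × 10^-4.
Sum = 0.0030369416.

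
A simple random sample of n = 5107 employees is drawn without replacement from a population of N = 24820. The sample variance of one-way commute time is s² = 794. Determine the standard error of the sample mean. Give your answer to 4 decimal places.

Under SRS without replacement, Var(ȳ) = (1 − f)·s²/n with f = n/N = 5107/24820 = 0.20576148.
Var(ȳ) = (1 − 0.20576148)·794/5107 = 0.79423852·0.15547288 = 0.12348255.
SE(ȳ) = √(0.12348255) = 0.3514.

0.3514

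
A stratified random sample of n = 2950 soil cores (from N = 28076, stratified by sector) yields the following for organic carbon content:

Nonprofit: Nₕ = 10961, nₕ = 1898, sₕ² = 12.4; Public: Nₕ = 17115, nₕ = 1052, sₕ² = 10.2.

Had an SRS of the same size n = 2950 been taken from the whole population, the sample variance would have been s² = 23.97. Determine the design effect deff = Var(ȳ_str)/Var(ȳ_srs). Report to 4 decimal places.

0.5783

Var(ȳ_str) = Σ Wₕ²(1−fₕ)sₕ²/nₕ with Wₕ = Nₕ/28076:
  Nonprofit: (10961/28076)²·(1−1898/10961)·12.4/1898 = 8.2333612 × 10^-4
  Public: (17115/28076)²·(1−1052/17115)·10.2/1052 = 0.0033815633
  → Var(ȳ_str) = 0.0042048994.
Var(ȳ_srs) = (1 − 2950/28076)·23.97/2950 = 0.0072716696.
deff = 0.0042048994 / 0.0072716696 = 0.5783.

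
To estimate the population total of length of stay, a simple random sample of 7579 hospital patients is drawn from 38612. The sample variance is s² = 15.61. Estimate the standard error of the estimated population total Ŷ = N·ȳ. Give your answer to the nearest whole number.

1571

Var(Ŷ) = N²·Var(ȳ) = N²·(1 − n/N)·s²/n.
f = 7579/38612 = 0.19628613; Var(ȳ) = 0.80371387·15.61/7579 = 0.00165536.
Var(Ŷ) = 38612² · 0.00165536 = 2.4679539 × 10^6.
SE(Ŷ) = √(2.4679539 × 10^6) = 1571.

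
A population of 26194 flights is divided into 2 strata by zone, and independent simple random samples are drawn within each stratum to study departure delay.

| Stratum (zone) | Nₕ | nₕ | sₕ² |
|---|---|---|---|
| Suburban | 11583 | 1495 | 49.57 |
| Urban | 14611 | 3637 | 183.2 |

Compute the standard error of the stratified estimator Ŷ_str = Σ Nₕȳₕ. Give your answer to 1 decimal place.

3457.0

Var(Ŷ_str) = Σₕ Nₕ²(1 − fₕ)sₕ²/nₕ.
Suburban: 11583²·(1 − 1495/11583)·49.57/1495 = 3.8743946 × 10^6.
Urban: 14611²·(1 − 3637/14611)·183.2/3637 = 8.0765719 × 10^6.
Sum = 1.1950967 × 10^7.
SE = √(1.1950967 × 10^7) = 3457.0.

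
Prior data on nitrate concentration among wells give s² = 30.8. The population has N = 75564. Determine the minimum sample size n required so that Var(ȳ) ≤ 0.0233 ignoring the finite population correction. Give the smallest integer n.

Without fpc, n₀ = s²/D = 30.8/0.0233 = 1321.8884.
Rounding up, n = 1322.

1322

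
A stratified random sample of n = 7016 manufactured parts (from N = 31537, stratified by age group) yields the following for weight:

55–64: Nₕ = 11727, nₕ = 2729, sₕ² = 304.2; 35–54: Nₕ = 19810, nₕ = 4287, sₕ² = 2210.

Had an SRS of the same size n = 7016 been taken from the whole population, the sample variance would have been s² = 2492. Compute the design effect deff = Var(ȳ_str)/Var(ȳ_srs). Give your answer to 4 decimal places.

Var(ȳ_str) = Σ Wₕ²(1−fₕ)sₕ²/nₕ with Wₕ = Nₕ/31537:
  55–64: (11727/31537)²·(1−2729/11727)·304.2/2729 = 0.011826271
  35–54: (19810/31537)²·(1−4287/19810)·2210/4287 = 0.15938893
  → Var(ȳ_str) = 0.1712152.
Var(ȳ_srs) = (1 − 7016/31537)·2492/7016 = 0.27616985.
deff = 0.1712152 / 0.27616985 = 0.6200.

0.6200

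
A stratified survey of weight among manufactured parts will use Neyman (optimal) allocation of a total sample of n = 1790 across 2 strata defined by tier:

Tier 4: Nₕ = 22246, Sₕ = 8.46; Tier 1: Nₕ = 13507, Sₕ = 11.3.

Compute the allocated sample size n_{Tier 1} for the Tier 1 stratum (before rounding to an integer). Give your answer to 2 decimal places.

Neyman allocation: nₕ = n·NₕSₕ / Σⱼ NⱼSⱼ.
Σ NⱼSⱼ = 22246·8.46 + 13507·11.3 = 340830.26.
n_{Tier 1} = 1790·13507·11.3 / 340830.26 = 801.59.

801.59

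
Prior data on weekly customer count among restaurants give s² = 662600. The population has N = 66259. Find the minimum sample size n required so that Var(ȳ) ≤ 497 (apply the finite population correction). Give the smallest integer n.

Without fpc, n₀ = s²/D = 662600/497 = 1333.1992.
With fpc, (1 − n/N)·s²/n ≤ D requires n ≥ n₀/(1 + n₀/N) = 1333.1992/(1 + 1333.1992/66259) = 1306.9030.
Rounding up, n = 1307.

1307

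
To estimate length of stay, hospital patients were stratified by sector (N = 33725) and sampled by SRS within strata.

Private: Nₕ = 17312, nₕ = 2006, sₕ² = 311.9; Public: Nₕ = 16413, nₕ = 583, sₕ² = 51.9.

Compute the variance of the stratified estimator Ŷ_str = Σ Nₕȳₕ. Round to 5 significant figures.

Var(Ŷ_str) = Σₕ Nₕ²(1 − fₕ)sₕ²/nₕ.
Private: 17312²·(1 − 2006/17312)·311.9/2006 = 4.1199638 × 10^7.
Public: 16413²·(1 − 583/16413)·51.9/583 = 2.3129577 × 10^7.
Sum = 6.4329215 × 10^7.

6.4329 × 10^7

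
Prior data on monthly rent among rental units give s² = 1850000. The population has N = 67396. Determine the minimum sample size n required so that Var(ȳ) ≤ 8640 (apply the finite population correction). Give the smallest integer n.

Without fpc, n₀ = s²/D = 1850000/8640 = 214.1204.
With fpc, (1 − n/N)·s²/n ≤ D requires n ≥ n₀/(1 + n₀/N) = 214.1204/(1 + 214.1204/67396) = 213.4423.
Rounding up, n = 214.

214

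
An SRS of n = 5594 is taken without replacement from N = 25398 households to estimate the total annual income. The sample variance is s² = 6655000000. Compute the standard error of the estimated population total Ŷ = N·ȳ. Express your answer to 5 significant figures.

Var(Ŷ) = N²·Var(ȳ) = N²·(1 − n/N)·s²/n.
f = 5594/25398 = 0.22025356; Var(ȳ) = 0.77974644·6655000000/5594 = 927638.99.
Var(Ŷ) = 25398² · 927638.99 = 5.9838133 × 10^14.
SE(Ŷ) = √(5.9838133 × 10^14) = 2.4462 × 10^7.

2.4462 × 10^7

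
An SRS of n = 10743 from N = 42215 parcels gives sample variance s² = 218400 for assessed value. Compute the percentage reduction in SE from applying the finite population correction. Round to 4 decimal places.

13.6567

f = n/N = 10743/42215 = 0.25448300.
SE_no-fpc = √(s²/n) = 4.5088266; SE_fpc = √((1−f)s²/n) = 3.8930708.
Ratio = √(1−f) = 0.86343326. Reduction = 100·(1 − 0.86343326) = 13.6567%.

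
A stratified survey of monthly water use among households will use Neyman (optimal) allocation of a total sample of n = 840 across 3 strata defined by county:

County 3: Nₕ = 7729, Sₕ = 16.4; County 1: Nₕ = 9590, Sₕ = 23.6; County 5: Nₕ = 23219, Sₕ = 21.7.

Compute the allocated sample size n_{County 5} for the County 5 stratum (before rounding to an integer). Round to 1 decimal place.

493.9

Neyman allocation: nₕ = n·NₕSₕ / Σⱼ NⱼSⱼ.
Σ NⱼSⱼ = 7729·16.4 + 9590·23.6 + 23219·21.7 = 856931.9.
n_{County 5} = 840·23219·21.7 / 856931.9 = 493.9.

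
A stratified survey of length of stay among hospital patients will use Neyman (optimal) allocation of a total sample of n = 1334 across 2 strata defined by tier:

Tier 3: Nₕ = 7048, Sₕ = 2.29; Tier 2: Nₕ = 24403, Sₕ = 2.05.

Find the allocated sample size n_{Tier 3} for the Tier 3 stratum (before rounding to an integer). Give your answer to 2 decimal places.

325.40

Neyman allocation: nₕ = n·NₕSₕ / Σⱼ NⱼSⱼ.
Σ NⱼSⱼ = 7048·2.29 + 24403·2.05 = 66166.07.
n_{Tier 3} = 1334·7048·2.29 / 66166.07 = 325.40.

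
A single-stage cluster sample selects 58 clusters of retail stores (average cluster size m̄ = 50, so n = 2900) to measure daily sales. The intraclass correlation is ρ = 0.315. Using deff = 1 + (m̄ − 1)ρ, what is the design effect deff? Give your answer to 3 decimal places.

deff = 1 + (50 − 1)·0.315 = 1 + 15.435 = 16.435.

16.435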